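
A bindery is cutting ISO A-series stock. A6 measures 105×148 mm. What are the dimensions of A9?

37 × 52 mm

A7: ⌊148/2⌋ × 105 = 74 × 105 mm
A8: ⌊105/2⌋ × 74 = 52 × 74 mm
A9: ⌊74/2⌋ × 52 = 37 × 52 mm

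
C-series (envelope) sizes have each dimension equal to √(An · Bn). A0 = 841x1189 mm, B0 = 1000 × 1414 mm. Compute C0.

Short side: √(841 · 1000) = √841000 ≈ 917.1 → 917 mm
Long side: √(1189 · 1414) = √1681246 ≈ 1296.6 → 1297 mm

917 × 1297 mm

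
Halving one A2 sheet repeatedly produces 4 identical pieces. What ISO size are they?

A4

4 = 2^2, so 2 halving steps.
A2 → A3 → … → A4 after 2 steps.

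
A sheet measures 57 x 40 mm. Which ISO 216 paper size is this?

C9 (40 × 57 mm)

Aspect ratio 57/40 ≈ 1.425 — close to the ISO √2 ≈ 1.414.
In the C-series (envelope sizes, between A and B): C9 = 40 × 57 mm.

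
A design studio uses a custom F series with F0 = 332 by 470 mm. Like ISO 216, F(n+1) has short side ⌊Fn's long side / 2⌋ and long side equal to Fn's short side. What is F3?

117 × 166 mm

F1: ⌊470/2⌋ × 332 = 235 × 332 mm
F2: ⌊332/2⌋ × 235 = 166 × 235 mm
F3: ⌊235/2⌋ × 166 = 117 × 166 mm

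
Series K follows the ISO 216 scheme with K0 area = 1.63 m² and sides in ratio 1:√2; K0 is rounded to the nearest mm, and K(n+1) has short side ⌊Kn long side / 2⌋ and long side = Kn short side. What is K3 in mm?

Let K0's short side be w mm. w · w√2 = 1.63 m² = 1,630,000 mm², so w ≈ 1073.6 mm and w√2 ≈ 1518.3 mm → K0 = 1074 × 1518 mm.
K1: ⌊1518/2⌋ × 1074 = 759 × 1074 mm
K2: ⌊1074/2⌋ × 759 = 537 × 759 mm
K3: ⌊759/2⌋ × 537 = 379 × 537 mm

379 × 537 mm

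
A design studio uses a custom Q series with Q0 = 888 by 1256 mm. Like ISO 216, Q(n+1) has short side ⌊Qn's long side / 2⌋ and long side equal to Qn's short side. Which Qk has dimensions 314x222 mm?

Q4

Q0: 888 × 1256 mm
Q1: 628 × 888 mm
Q2: 444 × 628 mm
Q3: 314 × 444 mm
Q4: 222 × 314 mm
Q5: 157 × 222 mm
→ matches Q4.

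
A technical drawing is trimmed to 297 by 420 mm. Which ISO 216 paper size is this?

A3 (297 × 420 mm)

Aspect ratio 420/297 ≈ 1.414 — close to the ISO √2 ≈ 1.414.
In the A-series (A0 area = 1 m²): A3 = 297 × 420 mm.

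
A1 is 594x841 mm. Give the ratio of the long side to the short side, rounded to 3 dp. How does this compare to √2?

841 / 594 = 1.416
ISO 216 targets √2 ≈ 1.414; the +0.002 deviation is from mm rounding.

1.416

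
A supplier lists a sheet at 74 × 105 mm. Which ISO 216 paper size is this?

Aspect ratio 105/74 ≈ 1.419 — close to the ISO √2 ≈ 1.414.
In the A-series (A0 area = 1 m²): A7 = 74 × 105 mm.

A7 (74 × 105 mm)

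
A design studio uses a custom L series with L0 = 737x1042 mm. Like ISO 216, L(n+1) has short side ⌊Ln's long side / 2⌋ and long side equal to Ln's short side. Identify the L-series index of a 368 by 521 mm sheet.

L2

L0: 737 × 1042 mm
L1: 521 × 737 mm
L2: 368 × 521 mm
L3: 260 × 368 mm
→ matches L2.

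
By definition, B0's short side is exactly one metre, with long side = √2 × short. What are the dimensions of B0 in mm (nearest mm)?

1000 × 1414 mm

Short side = 1000 mm; long side = 1000√2 ≈ 1414.2 mm.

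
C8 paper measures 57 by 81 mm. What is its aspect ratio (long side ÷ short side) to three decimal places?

1.421

81 / 57 = 1.421
ISO 216 targets √2 ≈ 1.414; the +0.007 deviation is from mm rounding.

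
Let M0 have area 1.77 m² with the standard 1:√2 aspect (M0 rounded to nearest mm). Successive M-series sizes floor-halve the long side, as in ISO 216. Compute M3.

Let M0's short side be w mm. w · w√2 = 1.77 m² = 1,770,000 mm², so w ≈ 1118.7 mm and w√2 ≈ 1582.1 mm → M0 = 1119 × 1582 mm.
M1: ⌊1582/2⌋ × 1119 = 791 × 1119 mm
M2: ⌊1119/2⌋ × 791 = 559 × 791 mm
M3: ⌊791/2⌋ × 559 = 395 × 559 mm

395 × 559 mm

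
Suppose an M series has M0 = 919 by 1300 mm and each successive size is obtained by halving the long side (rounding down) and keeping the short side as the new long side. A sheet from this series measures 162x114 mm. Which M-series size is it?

M0: 919 × 1300 mm
M1: 650 × 919 mm
M2: 459 × 650 mm
M3: 325 × 459 mm
M4: 229 × 325 mm
M5: 162 × 229 mm
M6: 114 × 162 mm
M7: 81 × 114 mm
→ matches M6.

M6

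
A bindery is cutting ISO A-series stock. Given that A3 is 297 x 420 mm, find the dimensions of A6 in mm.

A4: ⌊420/2⌋ × 297 = 210 × 297 mm
A5: ⌊297/2⌋ × 210 = 148 × 210 mm
A6: ⌊210/2⌋ × 148 = 105 × 148 mm

105 × 148 mm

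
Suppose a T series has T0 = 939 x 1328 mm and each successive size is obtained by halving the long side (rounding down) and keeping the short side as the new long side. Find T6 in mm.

117 × 166 mm

T1: ⌊1328/2⌋ × 939 = 664 × 939 mm
T2: ⌊939/2⌋ × 664 = 469 × 664 mm
T3: ⌊664/2⌋ × 469 = 332 × 469 mm
T4: ⌊469/2⌋ × 332 = 234 × 332 mm
T5: ⌊332/2⌋ × 234 = 166 × 234 mm
T6: ⌊234/2⌋ × 166 = 117 × 166 mm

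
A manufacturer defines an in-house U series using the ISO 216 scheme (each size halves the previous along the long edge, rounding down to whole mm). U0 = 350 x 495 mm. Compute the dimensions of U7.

30 × 43 mm

U1 = 247 × 350 mm (from U0 by 1 halving).
U2: ⌊350/2⌋ × 247 = 175 × 247 mm
U3: ⌊247/2⌋ × 175 = 123 × 175 mm
U4: ⌊175/2⌋ × 123 = 87 × 123 mm
U5: ⌊123/2⌋ × 87 = 61 × 87 mm
U6: ⌊87/2⌋ × 61 = 43 × 61 mm
U7: ⌊61/2⌋ × 43 = 30 × 43 mm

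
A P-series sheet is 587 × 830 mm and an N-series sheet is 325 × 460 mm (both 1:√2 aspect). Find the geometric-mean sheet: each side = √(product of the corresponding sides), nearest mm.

Short side: √(587 · 325) = √190775 ≈ 436.8 → 437 mm
Long side: √(830 · 460) = √381800 ≈ 617.9 → 618 mm

437 × 618 mm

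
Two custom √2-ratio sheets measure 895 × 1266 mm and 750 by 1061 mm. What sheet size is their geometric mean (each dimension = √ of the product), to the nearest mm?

Short side: √(895 · 750) = √671250 ≈ 819.3 → 819 mm
Long side: √(1266 · 1061) = √1343226 ≈ 1159.0 → 1159 mm

819 × 1159 mm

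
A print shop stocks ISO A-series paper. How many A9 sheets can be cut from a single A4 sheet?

A4 = 210 × 297 mm; A9 = 37 × 52 mm.
Each halving step doubles the count; 5 steps from A4 to A9.
2^5 = 32.

32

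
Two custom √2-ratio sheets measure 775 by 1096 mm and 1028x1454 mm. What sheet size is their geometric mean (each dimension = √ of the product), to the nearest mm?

Short side: √(775 · 1028) = √796700 ≈ 892.6 → 893 mm
Long side: √(1096 · 1454) = √1593584 ≈ 1262.4 → 1262 mm

893 × 1262 mm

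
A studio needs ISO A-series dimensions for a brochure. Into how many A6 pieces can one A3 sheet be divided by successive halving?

8

Each ISO step halves the sheet: 1 × A3 → 2 × A4 → 4 × A5 → 8 × A6
From A3 to A6 is 3 halving steps: 2^3 = 8.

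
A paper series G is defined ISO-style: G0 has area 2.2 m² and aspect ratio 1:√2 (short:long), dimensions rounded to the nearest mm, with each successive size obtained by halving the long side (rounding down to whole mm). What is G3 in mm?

441 × 623 mm

Let G0's short side be w mm. w · w√2 = 2.2 m² = 2,200,000 mm², so w ≈ 1247.3 mm and w√2 ≈ 1763.9 mm → G0 = 1247 × 1764 mm.
G1: ⌊1764/2⌋ × 1247 = 882 × 1247 mm
G2: ⌊1247/2⌋ × 882 = 623 × 882 mm
G3: ⌊882/2⌋ × 623 = 441 × 623 mm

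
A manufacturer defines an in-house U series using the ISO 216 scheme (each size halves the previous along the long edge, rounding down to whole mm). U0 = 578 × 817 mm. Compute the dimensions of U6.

U1 = 408 × 578 mm (from U0 by 1 halving).
U2: ⌊578/2⌋ × 408 = 289 × 408 mm
U3: ⌊408/2⌋ × 289 = 204 × 289 mm
U4: ⌊289/2⌋ × 204 = 144 × 204 mm
U5: ⌊204/2⌋ × 144 = 102 × 144 mm
U6: ⌊144/2⌋ × 102 = 72 × 102 mm

72 × 102 mm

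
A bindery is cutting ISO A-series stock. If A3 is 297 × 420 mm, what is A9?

37 × 52 mm

A4: ⌊420/2⌋ × 297 = 210 × 297 mm
A5: ⌊297/2⌋ × 210 = 148 × 210 mm
A6: ⌊210/2⌋ × 148 = 105 × 148 mm
A7: ⌊148/2⌋ × 105 = 74 × 105 mm
A8: ⌊105/2⌋ × 74 = 52 × 74 mm
A9: ⌊74/2⌋ × 52 = 37 × 52 mm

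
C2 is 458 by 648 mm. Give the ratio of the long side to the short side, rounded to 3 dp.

648 / 458 = 1.415
Matches √2 ≈ 1.414 — the ISO 216 defining ratio.

1.415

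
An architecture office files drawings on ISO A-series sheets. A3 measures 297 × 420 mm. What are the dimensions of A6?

105 × 148 mm

A4: ⌊420/2⌋ × 297 = 210 × 297 mm
A5: ⌊297/2⌋ × 210 = 148 × 210 mm
A6: ⌊210/2⌋ × 148 = 105 × 148 mm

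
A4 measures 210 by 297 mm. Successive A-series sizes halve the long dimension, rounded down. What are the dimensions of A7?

74 × 105 mm

A5: ⌊297/2⌋ × 210 = 148 × 210 mm
A6: ⌊210/2⌋ × 148 = 105 × 148 mm
A7: ⌊148/2⌋ × 105 = 74 × 105 mm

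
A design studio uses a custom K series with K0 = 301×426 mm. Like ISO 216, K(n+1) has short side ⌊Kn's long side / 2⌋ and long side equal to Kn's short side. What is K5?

53 × 75 mm

K1: ⌊426/2⌋ × 301 = 213 × 301 mm
K2: ⌊301/2⌋ × 213 = 150 × 213 mm
K3: ⌊213/2⌋ × 150 = 106 × 150 mm
K4: ⌊150/2⌋ × 106 = 75 × 106 mm
K5: ⌊106/2⌋ × 75 = 53 × 75 mm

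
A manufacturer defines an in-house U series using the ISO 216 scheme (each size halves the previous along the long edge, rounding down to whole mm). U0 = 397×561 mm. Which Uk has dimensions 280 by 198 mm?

U2

U0: 397 × 561 mm
U1: 280 × 397 mm
U2: 198 × 280 mm
U3: 140 × 198 mm
→ matches U2.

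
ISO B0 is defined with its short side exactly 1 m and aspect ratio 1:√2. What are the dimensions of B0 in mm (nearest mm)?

1000 × 1414 mm

Short side = 1000 mm; long side = 1000√2 ≈ 1414.2 mm.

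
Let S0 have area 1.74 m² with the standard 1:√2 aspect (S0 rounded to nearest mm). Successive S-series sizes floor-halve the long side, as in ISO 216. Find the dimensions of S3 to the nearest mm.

Let S0's short side be w mm. w · w√2 = 1.74 m² = 1,740,000 mm², so w ≈ 1109.2 mm and w√2 ≈ 1568.7 mm → S0 = 1109 × 1569 mm.
S1: ⌊1569/2⌋ × 1109 = 784 × 1109 mm
S2: ⌊1109/2⌋ × 784 = 554 × 784 mm
S3: ⌊784/2⌋ × 554 = 392 × 554 mm

392 × 554 mm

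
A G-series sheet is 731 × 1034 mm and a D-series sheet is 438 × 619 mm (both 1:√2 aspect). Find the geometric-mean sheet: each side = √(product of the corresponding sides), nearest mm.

Short side: √(731 · 438) = √320178 ≈ 565.8 → 566 mm
Long side: √(1034 · 619) = √640046 ≈ 800.0 → 800 mm

566 × 800 mm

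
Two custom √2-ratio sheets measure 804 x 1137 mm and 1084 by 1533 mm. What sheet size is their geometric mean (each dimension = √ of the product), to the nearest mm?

Short side: √(804 · 1084) = √871536 ≈ 933.6 → 934 mm
Long side: √(1137 · 1533) = √1743021 ≈ 1320.2 → 1320 mm

934 × 1320 mm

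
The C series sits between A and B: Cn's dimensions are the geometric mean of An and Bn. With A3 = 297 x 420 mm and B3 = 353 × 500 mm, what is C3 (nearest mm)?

324 × 458 mm

Short side: √(297 · 353) = √104841 ≈ 323.8 → 324 mm
Long side: √(420 · 500) = √210000 ≈ 458.3 → 458 mm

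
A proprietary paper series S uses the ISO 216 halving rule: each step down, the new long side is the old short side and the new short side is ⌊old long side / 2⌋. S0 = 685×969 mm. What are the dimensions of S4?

S1: ⌊969/2⌋ × 685 = 484 × 685 mm
S2: ⌊685/2⌋ × 484 = 342 × 484 mm
S3: ⌊484/2⌋ × 342 = 242 × 342 mm
S4: ⌊342/2⌋ × 242 = 171 × 242 mm

171 × 242 mm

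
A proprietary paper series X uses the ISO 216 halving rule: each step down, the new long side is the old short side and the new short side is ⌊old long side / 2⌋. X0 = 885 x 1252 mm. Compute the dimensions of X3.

313 × 442 mm

X1: ⌊1252/2⌋ × 885 = 626 × 885 mm
X2: ⌊885/2⌋ × 626 = 442 × 626 mm
X3: ⌊626/2⌋ × 442 = 313 × 442 mm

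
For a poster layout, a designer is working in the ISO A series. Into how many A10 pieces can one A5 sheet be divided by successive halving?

32

Each ISO step halves the sheet: 1 × A5 → 2 × A6 → 4 × A7 → 8 × A8 → …
From A5 to A10 is 5 halving steps: 2^5 = 32.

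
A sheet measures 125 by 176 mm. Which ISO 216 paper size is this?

Aspect ratio 176/125 ≈ 1.408 — close to the ISO √2 ≈ 1.414.
In the B-series (B0 = 1000 × 1414 mm): B6 = 125 × 176 mm.

B6 (125 × 176 mm)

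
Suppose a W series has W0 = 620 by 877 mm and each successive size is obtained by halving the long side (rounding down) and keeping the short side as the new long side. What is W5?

109 × 155 mm

W1: ⌊877/2⌋ × 620 = 438 × 620 mm
W2: ⌊620/2⌋ × 438 = 310 × 438 mm
W3: ⌊438/2⌋ × 310 = 219 × 310 mm
W4: ⌊310/2⌋ × 219 = 155 × 219 mm
W5: ⌊219/2⌋ × 155 = 109 × 155 mm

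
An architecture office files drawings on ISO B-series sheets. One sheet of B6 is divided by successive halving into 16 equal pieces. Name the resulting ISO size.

16 = 2^4, so 4 halving steps.
B6 → B7 → … → B10 after 4 steps.

B10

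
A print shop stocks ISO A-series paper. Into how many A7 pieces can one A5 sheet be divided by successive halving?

4

Each ISO step halves the sheet: 1 × A5 → 2 × A6 → 4 × A7
From A5 to A7 is 2 halving steps: 2^2 = 4.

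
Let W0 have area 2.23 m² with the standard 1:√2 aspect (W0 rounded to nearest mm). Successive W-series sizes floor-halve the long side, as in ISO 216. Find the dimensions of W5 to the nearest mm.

222 × 314 mm

Let W0's short side be w mm. w · w√2 = 2.23 m² = 2,230,000 mm², so w ≈ 1255.7 mm and w√2 ≈ 1775.9 mm → W0 = 1256 × 1776 mm.
W1: ⌊1776/2⌋ × 1256 = 888 × 1256 mm
W2: ⌊1256/2⌋ × 888 = 628 × 888 mm
W3: ⌊888/2⌋ × 628 = 444 × 628 mm
W4: ⌊628/2⌋ × 444 = 314 × 444 mm
W5: ⌊444/2⌋ × 314 = 222 × 314 mm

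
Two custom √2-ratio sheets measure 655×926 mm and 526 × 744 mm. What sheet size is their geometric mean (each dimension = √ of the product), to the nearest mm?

587 × 830 mm

Short side: √(655 · 526) = √344530 ≈ 587.0 → 587 mm
Long side: √(926 · 744) = √688944 ≈ 830.0 → 830 mm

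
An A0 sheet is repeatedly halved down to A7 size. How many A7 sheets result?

128

A0 = 841 × 1189 mm; A7 = 74 × 105 mm.
Each halving step doubles the count; 7 steps from A0 to A7.
2^7 = 128.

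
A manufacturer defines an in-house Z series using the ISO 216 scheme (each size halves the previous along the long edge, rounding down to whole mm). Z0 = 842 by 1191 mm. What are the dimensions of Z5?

Z1: ⌊1191/2⌋ × 842 = 595 × 842 mm
Z2: ⌊842/2⌋ × 595 = 421 × 595 mm
Z3: ⌊595/2⌋ × 421 = 297 × 421 mm
Z4: ⌊421/2⌋ × 297 = 210 × 297 mm
Z5: ⌊297/2⌋ × 210 = 148 × 210 mm

148 × 210 mm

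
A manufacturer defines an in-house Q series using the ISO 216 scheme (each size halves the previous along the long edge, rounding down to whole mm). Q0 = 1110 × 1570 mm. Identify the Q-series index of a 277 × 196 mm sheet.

Q0: 1110 × 1570 mm
Q1: 785 × 1110 mm
Q2: 555 × 785 mm
Q3: 392 × 555 mm
Q4: 277 × 392 mm
Q5: 196 × 277 mm
Q6: 138 × 196 mm
→ matches Q5.

Q5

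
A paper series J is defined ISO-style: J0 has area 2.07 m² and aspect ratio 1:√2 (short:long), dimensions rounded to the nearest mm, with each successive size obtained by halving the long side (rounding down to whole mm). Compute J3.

Let J0's short side be w mm. w · w√2 = 2.07 m² = 2,070,000 mm², so w ≈ 1209.8 mm and w√2 ≈ 1711.0 mm → J0 = 1210 × 1711 mm.
J1: ⌊1711/2⌋ × 1210 = 855 × 1210 mm
J2: ⌊1210/2⌋ × 855 = 605 × 855 mm
J3: ⌊855/2⌋ × 605 = 427 × 605 mm

427 × 605 mm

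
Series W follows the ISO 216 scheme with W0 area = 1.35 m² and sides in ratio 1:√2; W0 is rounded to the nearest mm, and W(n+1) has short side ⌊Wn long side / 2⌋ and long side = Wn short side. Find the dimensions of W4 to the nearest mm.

244 × 345 mm

Let W0's short side be w mm. w · w√2 = 1.35 m² = 1,350,000 mm², so w ≈ 977.0 mm and w√2 ≈ 1381.7 mm → W0 = 977 × 1382 mm.
W1: ⌊1382/2⌋ × 977 = 691 × 977 mm
W2: ⌊977/2⌋ × 691 = 488 × 691 mm
W3: ⌊691/2⌋ × 488 = 345 × 488 mm
W4: ⌊488/2⌋ × 345 = 244 × 345 mm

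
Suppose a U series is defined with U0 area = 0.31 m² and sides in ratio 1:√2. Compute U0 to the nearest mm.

Let the short side be w mm. Then w · w√2 = 0.31 m² = 310,000 mm².
w² = 310,000/√2, so w ≈ 468.2 mm; long side = w√2 ≈ 662.1 mm.

468 × 662 mm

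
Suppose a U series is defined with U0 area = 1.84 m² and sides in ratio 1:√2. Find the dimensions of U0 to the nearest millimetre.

1141 × 1613 mm

Let the short side be w mm. Then w · w√2 = 1.84 m² = 1,840,000 mm².
w² = 1,840,000/√2, so w ≈ 1140.6 mm; long side = w√2 ≈ 1613.1 mm.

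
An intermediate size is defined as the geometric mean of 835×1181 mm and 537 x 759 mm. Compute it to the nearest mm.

670 × 947 mm

Short side: √(835 · 537) = √448395 ≈ 669.6 → 670 mm
Long side: √(1181 · 759) = √896379 ≈ 946.8 → 947 mm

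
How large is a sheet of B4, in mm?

250 × 353 mm

B0 = 1000 × 1414 mm (B0 has a 1000 mm short side, aspect 1:√2).
B1: ⌊1414/2⌋ × 1000 = 707 × 1000 mm
B2: ⌊1000/2⌋ × 707 = 500 × 707 mm
B3: ⌊707/2⌋ × 500 = 353 × 500 mm
B4: ⌊500/2⌋ × 353 = 250 × 353 mm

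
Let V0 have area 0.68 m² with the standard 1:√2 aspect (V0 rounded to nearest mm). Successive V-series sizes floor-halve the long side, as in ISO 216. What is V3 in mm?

245 × 346 mm

Let V0's short side be w mm. w · w√2 = 0.68 m² = 680,000 mm², so w ≈ 693.4 mm and w√2 ≈ 980.6 mm → V0 = 693 × 981 mm.
V1: ⌊981/2⌋ × 693 = 490 × 693 mm
V2: ⌊693/2⌋ × 490 = 346 × 490 mm
V3: ⌊490/2⌋ × 346 = 245 × 346 mm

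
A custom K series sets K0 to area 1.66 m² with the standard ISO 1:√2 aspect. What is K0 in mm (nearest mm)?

1083 × 1532 mm

Let the short side be w mm. Then w · w√2 = 1.66 m² = 1,660,000 mm².
w² = 1,660,000/√2, so w ≈ 1083.4 mm; long side = w√2 ≈ 1532.2 mm.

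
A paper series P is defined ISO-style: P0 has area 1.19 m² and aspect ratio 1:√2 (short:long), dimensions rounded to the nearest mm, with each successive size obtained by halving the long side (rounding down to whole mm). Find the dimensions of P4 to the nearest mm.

229 × 324 mm

Let P0's short side be w mm. w · w√2 = 1.19 m² = 1,190,000 mm², so w ≈ 917.3 mm and w√2 ≈ 1297.3 mm → P0 = 917 × 1297 mm.
P1: ⌊1297/2⌋ × 917 = 648 × 917 mm
P2: ⌊917/2⌋ × 648 = 458 × 648 mm
P3: ⌊648/2⌋ × 458 = 324 × 458 mm
P4: ⌊458/2⌋ × 324 = 229 × 324 mm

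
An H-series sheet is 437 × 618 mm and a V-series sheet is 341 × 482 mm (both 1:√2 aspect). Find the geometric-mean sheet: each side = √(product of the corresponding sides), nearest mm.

386 × 546 mm

Short side: √(437 · 341) = √149017 ≈ 386.0 → 386 mm
Long side: √(618 · 482) = √297876 ≈ 545.8 → 546 mm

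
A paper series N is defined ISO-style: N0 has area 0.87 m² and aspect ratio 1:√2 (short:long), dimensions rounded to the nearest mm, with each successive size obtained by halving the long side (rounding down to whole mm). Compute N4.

196 × 277 mm

Let N0's short side be w mm. w · w√2 = 0.87 m² = 870,000 mm², so w ≈ 784.3 mm and w√2 ≈ 1109.2 mm → N0 = 784 × 1109 mm.
N1: ⌊1109/2⌋ × 784 = 554 × 784 mm
N2: ⌊784/2⌋ × 554 = 392 × 554 mm
N3: ⌊554/2⌋ × 392 = 277 × 392 mm
N4: ⌊392/2⌋ × 277 = 196 × 277 mm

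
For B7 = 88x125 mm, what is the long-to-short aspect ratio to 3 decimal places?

125 / 88 = 1.420
ISO 216 targets √2 ≈ 1.414; the +0.006 deviation is from mm rounding.

1.420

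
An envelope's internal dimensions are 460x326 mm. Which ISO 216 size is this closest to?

C3 (324 × 458 mm)

Aspect ratio 460/326 ≈ 1.411 — close to the ISO √2 ≈ 1.414.
In the C-series (envelope sizes, between A and B): C3 = 324 × 458 mm.
Off by 4 mm total — nearest standard size.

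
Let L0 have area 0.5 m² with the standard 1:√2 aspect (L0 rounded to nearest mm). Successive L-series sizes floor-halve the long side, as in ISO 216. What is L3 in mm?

Let L0's short side be w mm. w · w√2 = 0.5 m² = 500,000 mm², so w ≈ 594.6 mm and w√2 ≈ 840.9 mm → L0 = 595 × 841 mm.
L1: ⌊841/2⌋ × 595 = 420 × 595 mm
L2: ⌊595/2⌋ × 420 = 297 × 420 mm
L3: ⌊420/2⌋ × 297 = 210 × 297 mm

210 × 297 mm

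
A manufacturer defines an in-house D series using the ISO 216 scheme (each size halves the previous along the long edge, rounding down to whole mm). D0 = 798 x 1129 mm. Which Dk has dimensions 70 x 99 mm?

D0: 798 × 1129 mm
D1: 564 × 798 mm
D2: 399 × 564 mm
D3: 282 × 399 mm
D4: 199 × 282 mm
D5: 141 × 199 mm
D6: 99 × 141 mm
D7: 70 × 99 mm
D8: 49 × 70 mm
→ matches D7.

D7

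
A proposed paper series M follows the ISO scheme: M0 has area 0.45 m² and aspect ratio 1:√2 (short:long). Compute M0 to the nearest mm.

564 × 798 mm

Let the short side be w mm. Then w · w√2 = 0.45 m² = 450,000 mm².
w² = 450,000/√2, so w ≈ 564.1 mm; long side = w√2 ≈ 797.7 mm.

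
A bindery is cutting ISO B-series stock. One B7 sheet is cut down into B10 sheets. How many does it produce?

8

Each ISO step halves the sheet: 1 × B7 → 2 × B8 → 4 × B9 → 8 × B10
From B7 to B10 is 3 halving steps: 2^3 = 8.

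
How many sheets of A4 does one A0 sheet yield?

Each ISO step halves the sheet: 1 × A0 → 2 × A1 → 4 × A2 → 8 × A3 → …
From A0 to A4 is 4 halving steps: 2^4 = 16.

16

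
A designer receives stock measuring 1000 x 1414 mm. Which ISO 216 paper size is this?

B0 (1000 × 1414 mm)

Aspect ratio 1414/1000 ≈ 1.414 — close to the ISO √2 ≈ 1.414.
In the B-series (B0 = 1000 × 1414 mm): B0 = 1000 × 1414 mm.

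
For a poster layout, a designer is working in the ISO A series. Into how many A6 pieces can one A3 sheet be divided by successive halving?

8

A3 = 297 × 420 mm; A6 = 105 × 148 mm.
Each halving step doubles the count; 3 steps from A3 to A6.
2^3 = 8.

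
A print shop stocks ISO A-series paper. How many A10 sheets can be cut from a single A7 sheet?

8

A7 = 74 × 105 mm; A10 = 26 × 37 mm.
Each halving step doubles the count; 3 steps from A7 to A10.
2^3 = 8.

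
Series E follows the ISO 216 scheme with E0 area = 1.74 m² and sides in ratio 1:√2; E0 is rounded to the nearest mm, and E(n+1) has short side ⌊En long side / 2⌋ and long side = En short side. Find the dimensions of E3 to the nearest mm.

392 × 554 mm

Let E0's short side be w mm. w · w√2 = 1.74 m² = 1,740,000 mm², so w ≈ 1109.2 mm and w√2 ≈ 1568.7 mm → E0 = 1109 × 1569 mm.
E1: ⌊1569/2⌋ × 1109 = 784 × 1109 mm
E2: ⌊1109/2⌋ × 784 = 554 × 784 mm
E3: ⌊784/2⌋ × 554 = 392 × 554 mm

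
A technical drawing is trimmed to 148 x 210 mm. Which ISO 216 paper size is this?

A5 (148 × 210 mm)

Aspect ratio 210/148 ≈ 1.419 — close to the ISO √2 ≈ 1.414.
In the A-series (A0 area = 1 m²): A5 = 148 × 210 mm.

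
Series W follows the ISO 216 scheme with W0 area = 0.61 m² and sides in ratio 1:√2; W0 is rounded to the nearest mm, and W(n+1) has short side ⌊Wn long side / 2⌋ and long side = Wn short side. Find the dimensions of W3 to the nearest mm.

232 × 328 mm

Let W0's short side be w mm. w · w√2 = 0.61 m² = 610,000 mm², so w ≈ 656.8 mm and w√2 ≈ 928.8 mm → W0 = 657 × 929 mm.
W1: ⌊929/2⌋ × 657 = 464 × 657 mm
W2: ⌊657/2⌋ × 464 = 328 × 464 mm
W3: ⌊464/2⌋ × 328 = 232 × 328 mm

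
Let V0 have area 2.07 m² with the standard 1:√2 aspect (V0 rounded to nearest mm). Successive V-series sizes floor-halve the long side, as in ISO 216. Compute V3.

427 × 605 mm

Let V0's short side be w mm. w · w√2 = 2.07 m² = 2,070,000 mm², so w ≈ 1209.8 mm and w√2 ≈ 1711.0 mm → V0 = 1210 × 1711 mm.
V1: ⌊1711/2⌋ × 1210 = 855 × 1210 mm
V2: ⌊1210/2⌋ × 855 = 605 × 855 mm
V3: ⌊855/2⌋ × 605 = 427 × 605 mm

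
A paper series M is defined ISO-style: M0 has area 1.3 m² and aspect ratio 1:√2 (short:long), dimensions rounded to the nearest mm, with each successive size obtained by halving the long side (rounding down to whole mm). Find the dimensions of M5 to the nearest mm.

169 × 239 mm

Let M0's short side be w mm. w · w√2 = 1.3 m² = 1,300,000 mm², so w ≈ 958.8 mm and w√2 ≈ 1355.9 mm → M0 = 959 × 1356 mm.
M1: ⌊1356/2⌋ × 959 = 678 × 959 mm
M2: ⌊959/2⌋ × 678 = 479 × 678 mm
M3: ⌊678/2⌋ × 479 = 339 × 479 mm
M4: ⌊479/2⌋ × 339 = 239 × 339 mm
M5: ⌊339/2⌋ × 239 = 169 × 239 mm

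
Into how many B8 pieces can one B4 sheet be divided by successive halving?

B4 = 250 × 353 mm; B8 = 62 × 88 mm.
Each halving step doubles the count; 4 steps from B4 to B8.
2^4 = 16.

16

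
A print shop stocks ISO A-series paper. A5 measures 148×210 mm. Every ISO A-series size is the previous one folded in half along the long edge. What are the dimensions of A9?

37 × 52 mm

A6: ⌊210/2⌋ × 148 = 105 × 148 mm
A7: ⌊148/2⌋ × 105 = 74 × 105 mm
A8: ⌊105/2⌋ × 74 = 52 × 74 mm
A9: ⌊74/2⌋ × 52 = 37 × 52 mm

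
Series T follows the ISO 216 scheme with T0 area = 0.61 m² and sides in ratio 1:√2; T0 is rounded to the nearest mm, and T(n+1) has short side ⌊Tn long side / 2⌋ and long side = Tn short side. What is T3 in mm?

232 × 328 mm

Let T0's short side be w mm. w · w√2 = 0.61 m² = 610,000 mm², so w ≈ 656.8 mm and w√2 ≈ 928.8 mm → T0 = 657 × 929 mm.
T1: ⌊929/2⌋ × 657 = 464 × 657 mm
T2: ⌊657/2⌋ × 464 = 328 × 464 mm
T3: ⌊464/2⌋ × 328 = 232 × 328 mm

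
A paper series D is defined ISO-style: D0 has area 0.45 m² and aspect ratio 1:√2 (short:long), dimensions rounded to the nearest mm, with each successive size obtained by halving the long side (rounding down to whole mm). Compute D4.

141 × 199 mm

Let D0's short side be w mm. w · w√2 = 0.45 m² = 450,000 mm², so w ≈ 564.1 mm and w√2 ≈ 797.7 mm → D0 = 564 × 798 mm.
D1: ⌊798/2⌋ × 564 = 399 × 564 mm
D2: ⌊564/2⌋ × 399 = 282 × 399 mm
D3: ⌊399/2⌋ × 282 = 199 × 282 mm
D4: ⌊282/2⌋ × 199 = 141 × 199 mm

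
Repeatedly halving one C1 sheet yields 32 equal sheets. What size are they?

32 = 2^5, so 5 halving steps.
C1 → C2 → … → C6 after 5 steps.

C6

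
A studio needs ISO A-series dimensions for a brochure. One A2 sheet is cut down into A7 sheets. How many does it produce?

A2 = 420 × 594 mm; A7 = 74 × 105 mm.
Each halving step doubles the count; 5 steps from A2 to A7.
2^5 = 32.

32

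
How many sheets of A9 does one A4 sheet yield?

32

A4 = 210 × 297 mm; A9 = 37 × 52 mm.
Each halving step doubles the count; 5 steps from A4 to A9.
2^5 = 32.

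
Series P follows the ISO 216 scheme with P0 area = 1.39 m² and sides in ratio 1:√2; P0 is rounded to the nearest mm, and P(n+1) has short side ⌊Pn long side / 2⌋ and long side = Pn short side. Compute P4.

Let P0's short side be w mm. w · w√2 = 1.39 m² = 1,390,000 mm², so w ≈ 991.4 mm and w√2 ≈ 1402.1 mm → P0 = 991 × 1402 mm.
P1: ⌊1402/2⌋ × 991 = 701 × 991 mm
P2: ⌊991/2⌋ × 701 = 495 × 701 mm
P3: ⌊701/2⌋ × 495 = 350 × 495 mm
P4: ⌊495/2⌋ × 350 = 247 × 350 mm

247 × 350 mm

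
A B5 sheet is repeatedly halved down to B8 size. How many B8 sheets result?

8

Each ISO step halves the sheet: 1 × B5 → 2 × B6 → 4 × B7 → 8 × B8
From B5 to B8 is 3 halving steps: 2^3 = 8.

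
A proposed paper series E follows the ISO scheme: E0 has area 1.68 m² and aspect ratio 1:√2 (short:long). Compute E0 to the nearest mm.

1090 × 1541 mm

Let the short side be w mm. Then w · w√2 = 1.68 m² = 1,680,000 mm².
w² = 1,680,000/√2, so w ≈ 1089.9 mm; long side = w√2 ≈ 1541.4 mm.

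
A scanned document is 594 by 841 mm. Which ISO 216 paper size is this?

A1 (594 × 841 mm)

Aspect ratio 841/594 ≈ 1.416 — close to the ISO √2 ≈ 1.414.
In the A-series (A0 area = 1 m²): A1 = 594 × 841 mm.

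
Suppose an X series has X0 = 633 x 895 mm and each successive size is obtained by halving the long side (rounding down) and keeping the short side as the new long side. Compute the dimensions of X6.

X1: ⌊895/2⌋ × 633 = 447 × 633 mm
X2: ⌊633/2⌋ × 447 = 316 × 447 mm
X3: ⌊447/2⌋ × 316 = 223 × 316 mm
X4: ⌊316/2⌋ × 223 = 158 × 223 mm
X5: ⌊223/2⌋ × 158 = 111 × 158 mm
X6: ⌊158/2⌋ × 111 = 79 × 111 mm

79 × 111 mm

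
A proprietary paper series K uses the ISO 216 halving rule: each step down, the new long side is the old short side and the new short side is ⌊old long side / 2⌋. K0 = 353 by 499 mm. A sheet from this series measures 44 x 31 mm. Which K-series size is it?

K0: 353 × 499 mm
K1: 249 × 353 mm
K2: 176 × 249 mm
K3: 124 × 176 mm
K4: 88 × 124 mm
K5: 62 × 88 mm
K6: 44 × 62 mm
K7: 31 × 44 mm
K8: 22 × 31 mm
→ matches K7.

K7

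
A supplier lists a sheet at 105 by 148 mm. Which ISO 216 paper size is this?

A6 (105 × 148 mm)

Aspect ratio 148/105 ≈ 1.410 — close to the ISO √2 ≈ 1.414.
In the A-series (A0 area = 1 m²): A6 = 105 × 148 mm.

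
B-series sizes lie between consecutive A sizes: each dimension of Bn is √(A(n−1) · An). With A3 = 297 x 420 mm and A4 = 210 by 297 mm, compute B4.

Short side: √(297 · 210) = √62370 ≈ 249.7 → 250 mm
Long side: √(420 · 297) = √124740 ≈ 353.2 → 353 mm

250 × 353 mm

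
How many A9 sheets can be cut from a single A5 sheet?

A5 = 148 × 210 mm; A9 = 37 × 52 mm.
Each halving step doubles the count; 4 steps from A5 to A9.
2^4 = 16.

16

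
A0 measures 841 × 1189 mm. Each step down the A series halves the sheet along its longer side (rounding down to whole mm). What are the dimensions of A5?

A1: ⌊1189/2⌋ × 841 = 594 × 841 mm
A2: ⌊841/2⌋ × 594 = 420 × 594 mm
A3: ⌊594/2⌋ × 420 = 297 × 420 mm
A4: ⌊420/2⌋ × 297 = 210 × 297 mm
A5: ⌊297/2⌋ × 210 = 148 × 210 mm

148 × 210 mm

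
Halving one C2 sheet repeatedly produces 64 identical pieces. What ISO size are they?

64 = 2^6, so 6 halving steps.
C2 → C3 → … → C8 after 6 steps.

C8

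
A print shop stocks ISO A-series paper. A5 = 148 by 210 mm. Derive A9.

A6: ⌊210/2⌋ × 148 = 105 × 148 mm
A7: ⌊148/2⌋ × 105 = 74 × 105 mm
A8: ⌊105/2⌋ × 74 = 52 × 74 mm
A9: ⌊74/2⌋ × 52 = 37 × 52 mm

37 × 52 mm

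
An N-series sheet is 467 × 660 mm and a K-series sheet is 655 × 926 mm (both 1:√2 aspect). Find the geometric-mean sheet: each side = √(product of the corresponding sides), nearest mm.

Short side: √(467 · 655) = √305885 ≈ 553.1 → 553 mm
Long side: √(660 · 926) = √611160 ≈ 781.8 → 782 mm

553 × 782 mm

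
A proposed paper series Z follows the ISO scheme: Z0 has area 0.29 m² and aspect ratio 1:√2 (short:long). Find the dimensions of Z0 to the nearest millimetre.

453 × 640 mm

Let the short side be w mm. Then w · w√2 = 0.29 m² = 290,000 mm².
w² = 290,000/√2, so w ≈ 452.8 mm; long side = w√2 ≈ 640.4 mm.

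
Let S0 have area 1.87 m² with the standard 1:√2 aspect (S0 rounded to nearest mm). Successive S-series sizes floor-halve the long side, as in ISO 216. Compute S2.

575 × 813 mm

Let S0's short side be w mm. w · w√2 = 1.87 m² = 1,870,000 mm², so w ≈ 1149.9 mm and w√2 ≈ 1626.2 mm → S0 = 1150 × 1626 mm.
S1: ⌊1626/2⌋ × 1150 = 813 × 1150 mm
S2: ⌊1150/2⌋ × 813 = 575 × 813 mm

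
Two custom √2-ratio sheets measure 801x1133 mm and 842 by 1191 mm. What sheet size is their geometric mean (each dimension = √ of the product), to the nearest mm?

Short side: √(801 · 842) = √674442 ≈ 821.2 → 821 mm
Long side: √(1133 · 1191) = √1349403 ≈ 1161.6 → 1162 mm

821 × 1162 mm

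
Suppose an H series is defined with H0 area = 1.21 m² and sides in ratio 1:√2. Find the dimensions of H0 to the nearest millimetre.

925 × 1308 mm

Let the short side be w mm. Then w · w√2 = 1.21 m² = 1,210,000 mm².
w² = 1,210,000/√2, so w ≈ 925.0 mm; long side = w√2 ≈ 1308.1 mm.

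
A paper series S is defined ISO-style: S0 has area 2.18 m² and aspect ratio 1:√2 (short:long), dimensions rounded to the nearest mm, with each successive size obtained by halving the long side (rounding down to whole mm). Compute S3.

439 × 621 mm

Let S0's short side be w mm. w · w√2 = 2.18 m² = 2,180,000 mm², so w ≈ 1241.6 mm and w√2 ≈ 1755.8 mm → S0 = 1242 × 1756 mm.
S1: ⌊1756/2⌋ × 1242 = 878 × 1242 mm
S2: ⌊1242/2⌋ × 878 = 621 × 878 mm
S3: ⌊878/2⌋ × 621 = 439 × 621 mm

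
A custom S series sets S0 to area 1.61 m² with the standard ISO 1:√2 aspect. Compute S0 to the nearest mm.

1067 × 1509 mm

Let the short side be w mm. Then w · w√2 = 1.61 m² = 1,610,000 mm².
w² = 1,610,000/√2, so w ≈ 1067.0 mm; long side = w√2 ≈ 1508.9 mm.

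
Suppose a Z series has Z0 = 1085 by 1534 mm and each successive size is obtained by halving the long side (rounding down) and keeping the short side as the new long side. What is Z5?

191 × 271 mm

Z1: ⌊1534/2⌋ × 1085 = 767 × 1085 mm
Z2: ⌊1085/2⌋ × 767 = 542 × 767 mm
Z3: ⌊767/2⌋ × 542 = 383 × 542 mm
Z4: ⌊542/2⌋ × 383 = 271 × 383 mm
Z5: ⌊383/2⌋ × 271 = 191 × 271 mm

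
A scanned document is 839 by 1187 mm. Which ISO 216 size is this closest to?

Aspect ratio 1187/839 ≈ 1.415 — close to the ISO √2 ≈ 1.414.
In the A-series (A0 area = 1 m²): A0 = 841 × 1189 mm.
Off by 4 mm total — nearest standard size.

A0 (841 × 1189 mm)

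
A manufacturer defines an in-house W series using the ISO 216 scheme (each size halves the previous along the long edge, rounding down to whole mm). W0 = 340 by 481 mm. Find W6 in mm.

W1: ⌊481/2⌋ × 340 = 240 × 340 mm
W2: ⌊340/2⌋ × 240 = 170 × 240 mm
W3: ⌊240/2⌋ × 170 = 120 × 170 mm
W4: ⌊170/2⌋ × 120 = 85 × 120 mm
W5: ⌊120/2⌋ × 85 = 60 × 85 mm
W6: ⌊85/2⌋ × 60 = 42 × 60 mm

42 × 60 mm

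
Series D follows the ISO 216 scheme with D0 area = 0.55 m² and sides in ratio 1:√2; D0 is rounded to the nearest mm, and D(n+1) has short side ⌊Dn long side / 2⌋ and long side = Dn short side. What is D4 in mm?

156 × 220 mm

Let D0's short side be w mm. w · w√2 = 0.55 m² = 550,000 mm², so w ≈ 623.6 mm and w√2 ≈ 881.9 mm → D0 = 624 × 882 mm.
D1: ⌊882/2⌋ × 624 = 441 × 624 mm
D2: ⌊624/2⌋ × 441 = 312 × 441 mm
D3: ⌊441/2⌋ × 312 = 220 × 312 mm
D4: ⌊312/2⌋ × 220 = 156 × 220 mm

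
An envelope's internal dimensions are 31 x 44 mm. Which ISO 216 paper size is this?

Aspect ratio 44/31 ≈ 1.419 — close to the ISO √2 ≈ 1.414.
In the B-series (B0 = 1000 × 1414 mm): B10 = 31 × 44 mm.

B10 (31 × 44 mm)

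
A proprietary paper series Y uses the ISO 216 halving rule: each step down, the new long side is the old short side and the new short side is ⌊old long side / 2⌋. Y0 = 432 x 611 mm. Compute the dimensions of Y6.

54 × 76 mm

Y1 = 305 × 432 mm (from Y0 by 1 halving).
Y2: ⌊432/2⌋ × 305 = 216 × 305 mm
Y3: ⌊305/2⌋ × 216 = 152 × 216 mm
Y4: ⌊216/2⌋ × 152 = 108 × 152 mm
Y5: ⌊152/2⌋ × 108 = 76 × 108 mm
Y6: ⌊108/2⌋ × 76 = 54 × 76 mm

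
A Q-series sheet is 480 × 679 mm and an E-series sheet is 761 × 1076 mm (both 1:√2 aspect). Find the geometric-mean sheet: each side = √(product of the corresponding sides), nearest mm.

Short side: √(480 · 761) = √365280 ≈ 604.4 → 604 mm
Long side: √(679 · 1076) = √730604 ≈ 854.8 → 855 mm

604 × 855 mm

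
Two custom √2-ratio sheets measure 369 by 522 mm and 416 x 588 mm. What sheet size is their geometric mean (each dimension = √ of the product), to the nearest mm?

392 × 554 mm

Short side: √(369 · 416) = √153504 ≈ 391.8 → 392 mm
Long side: √(522 · 588) = √306936 ≈ 554.0 → 554 mm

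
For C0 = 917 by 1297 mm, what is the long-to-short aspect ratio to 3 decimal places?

1.414

1297 / 917 = 1.414
Matches √2 ≈ 1.414 — the ISO 216 defining ratio.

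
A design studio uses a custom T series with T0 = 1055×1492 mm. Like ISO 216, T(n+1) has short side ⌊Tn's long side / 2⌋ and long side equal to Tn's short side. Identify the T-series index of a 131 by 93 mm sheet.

T7

T0: 1055 × 1492 mm
T1: 746 × 1055 mm
T2: 527 × 746 mm
T3: 373 × 527 mm
T4: 263 × 373 mm
T5: 186 × 263 mm
T6: 131 × 186 mm
T7: 93 × 131 mm
T8: 65 × 93 mm
→ matches T7.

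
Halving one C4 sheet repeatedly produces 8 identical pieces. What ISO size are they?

8 = 2^3, so 3 halving steps.
C4 → C5 → … → C7 after 3 steps.

C7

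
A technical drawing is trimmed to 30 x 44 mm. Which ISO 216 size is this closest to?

B10 (31 × 44 mm)

Aspect ratio 44/30 ≈ 1.467 (ISO target is √2 ≈ 1.414).
In the B-series (B0 = 1000 × 1414 mm): B10 = 31 × 44 mm.
Off by 1 mm total — nearest standard size.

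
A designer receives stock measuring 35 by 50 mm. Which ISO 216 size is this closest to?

Aspect ratio 50/35 ≈ 1.429 — close to the ISO √2 ≈ 1.414.
In the A-series (A0 area = 1 m²): A9 = 37 × 52 mm.
Off by 4 mm total — nearest standard size.

A9 (37 × 52 mm)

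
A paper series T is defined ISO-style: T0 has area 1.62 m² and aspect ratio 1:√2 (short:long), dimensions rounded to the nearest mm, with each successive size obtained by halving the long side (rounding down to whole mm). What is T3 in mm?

378 × 535 mm

Let T0's short side be w mm. w · w√2 = 1.62 m² = 1,620,000 mm², so w ≈ 1070.3 mm and w√2 ≈ 1513.6 mm → T0 = 1070 × 1514 mm.
T1: ⌊1514/2⌋ × 1070 = 757 × 1070 mm
T2: ⌊1070/2⌋ × 757 = 535 × 757 mm
T3: ⌊757/2⌋ × 535 = 378 × 535 mm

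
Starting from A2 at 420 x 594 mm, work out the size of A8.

52 × 74 mm

A3: ⌊594/2⌋ × 420 = 297 × 420 mm
A4: ⌊420/2⌋ × 297 = 210 × 297 mm
A5: ⌊297/2⌋ × 210 = 148 × 210 mm
A6: ⌊210/2⌋ × 148 = 105 × 148 mm
A7: ⌊148/2⌋ × 105 = 74 × 105 mm
A8: ⌊105/2⌋ × 74 = 52 × 74 mm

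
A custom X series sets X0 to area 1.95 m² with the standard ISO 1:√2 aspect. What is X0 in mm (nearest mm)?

Let the short side be w mm. Then w · w√2 = 1.95 m² = 1,950,000 mm².
w² = 1,950,000/√2, so w ≈ 1174.2 mm; long side = w√2 ≈ 1660.6 mm.

1174 × 1661 mm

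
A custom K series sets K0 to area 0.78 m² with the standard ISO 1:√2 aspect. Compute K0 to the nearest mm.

Let the short side be w mm. Then w · w√2 = 0.78 m² = 780,000 mm².
w² = 780,000/√2, so w ≈ 742.7 mm; long side = w√2 ≈ 1050.3 mm.

743 × 1050 mm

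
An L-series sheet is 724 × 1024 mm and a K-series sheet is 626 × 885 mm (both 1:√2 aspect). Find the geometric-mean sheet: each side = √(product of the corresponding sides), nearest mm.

673 × 952 mm

Short side: √(724 · 626) = √453224 ≈ 673.2 → 673 mm
Long side: √(1024 · 885) = √906240 ≈ 952.0 → 952 mm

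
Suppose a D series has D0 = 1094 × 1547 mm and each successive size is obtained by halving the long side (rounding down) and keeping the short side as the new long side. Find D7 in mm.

96 × 136 mm

D1 = 773 × 1094 mm (from D0 by 1 halving).
D2: ⌊1094/2⌋ × 773 = 547 × 773 mm
D3: ⌊773/2⌋ × 547 = 386 × 547 mm
D4: ⌊547/2⌋ × 386 = 273 × 386 mm
D5: ⌊386/2⌋ × 273 = 193 × 273 mm
D6: ⌊273/2⌋ × 193 = 136 × 193 mm
D7: ⌊193/2⌋ × 136 = 96 × 136 mm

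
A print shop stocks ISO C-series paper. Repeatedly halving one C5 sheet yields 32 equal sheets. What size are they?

C10

32 = 2^5, so 5 halving steps.
C5 → C6 → … → C10 after 5 steps.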